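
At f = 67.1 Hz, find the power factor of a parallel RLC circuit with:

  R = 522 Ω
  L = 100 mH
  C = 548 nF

Step 1 — Angular frequency: ω = 2π·f = 2π·67.1 = 421.6 rad/s.
Step 2 — Component impedances:
  R: Z = R = 522 Ω
  L: Z = jωL = j·421.6·0.1 = 0 + j42.16 Ω
  C: Z = 1/(jωC) = -j/(ω·C) = 0 - j4328 Ω
Step 3 — Parallel combination: 1/Z_total = 1/R + 1/L + 1/C; Z_total = 3.45 + j42.29 Ω = 42.43∠85.3° Ω.
Step 4 — Power factor: PF = cos(φ) = Re(Z)/|Z| = 3.4495/42.434 = 0.08129.
Step 5 — Type: Im(Z) = 42.29 ⇒ lagging (phase φ = 85.3°).

PF = 0.08129 (lagging, φ = 85.3°)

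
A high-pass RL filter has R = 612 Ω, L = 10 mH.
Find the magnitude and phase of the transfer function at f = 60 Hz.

Step 1 — Angular frequency: ω = 2π·60 = 377 rad/s.
Step 2 — Transfer function: H(jω) = jωL/(R + jωL).
Step 3 — Numerator jωL = j·3.77; denominator R + jωL = 612 + j3.77.
Step 4 — H = 3.794e-05 + j0.00616.
Step 5 — Magnitude: |H| = 0.00616 (-44.2 dB); phase: φ = 89.6°.

|H| = 0.00616 (-44.2 dB), φ = 89.6°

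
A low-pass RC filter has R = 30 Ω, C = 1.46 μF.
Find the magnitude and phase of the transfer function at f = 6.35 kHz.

Step 1 — Angular frequency: ω = 2π·6350 = 3.99e+04 rad/s.
Step 2 — Transfer function: H(jω) = 1/(1 + jωRC).
Step 3 — Denominator: 1 + jωRC = 1 + j·3.99e+04·30·1.46e-06 = 1 + j1.748.
Step 4 — H = 0.2467 - j0.4311.
Step 5 — Magnitude: |H| = 0.4967 (-6.1 dB); phase: φ = -60.2°.

|H| = 0.4967 (-6.1 dB), φ = -60.2°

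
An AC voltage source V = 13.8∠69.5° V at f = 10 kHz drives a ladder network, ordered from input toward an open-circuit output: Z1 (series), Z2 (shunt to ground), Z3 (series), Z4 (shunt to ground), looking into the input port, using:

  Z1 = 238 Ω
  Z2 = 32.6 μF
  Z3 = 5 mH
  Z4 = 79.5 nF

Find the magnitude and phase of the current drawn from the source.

Step 1 — Angular frequency: ω = 2π·f = 2π·1e+04 = 6.283e+04 rad/s.
Step 2 — Component impedances:
  Z1: Z = R = 238 Ω
  Z2: Z = 1/(jωC) = -j/(ω·C) = 0 - j0.4882 Ω
  Z3: Z = jωL = j·6.283e+04·0.005 = 0 + j314.2 Ω
  Z4: Z = 1/(jωC) = -j/(ω·C) = 0 - j200.2 Ω
Step 3 — Ladder network (open output): work backward from the far end, alternating series and parallel combinations. Z_in = 238 - j0.4903 Ω = 238∠-0.1° Ω.
Step 4 — Source phasor: V = 13.8∠69.5° V = 4.833 + j12.93 V.
Step 5 — Ohm's law: I = V / Z_total = (4.833 + j12.93) / (238 - j0.4903) = 0.02019 + j0.05435 A.
Step 6 — Convert to polar: |I| = 0.05798 A, ∠I = 69.6°.

I = 0.05798∠69.6° A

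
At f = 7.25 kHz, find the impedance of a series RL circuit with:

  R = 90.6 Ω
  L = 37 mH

Step 1 — Angular frequency: ω = 2π·f = 2π·7250 = 4.555e+04 rad/s.
Step 2 — Component impedances:
  R: Z = R = 90.6 Ω
  L: Z = jωL = j·4.555e+04·0.037 = 0 + j1685 Ω
Step 3 — Series combination: Z_total = R + L = 90.6 + j1685 Ω = 1688∠86.9° Ω.

Z = 90.6 + j1685 Ω = 1688∠86.9° Ω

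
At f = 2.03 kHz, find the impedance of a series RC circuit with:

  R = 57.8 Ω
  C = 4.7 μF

Step 1 — Angular frequency: ω = 2π·f = 2π·2030 = 1.275e+04 rad/s.
Step 2 — Component impedances:
  R: Z = R = 57.8 Ω
  C: Z = 1/(jωC) = -j/(ω·C) = 0 - j16.68 Ω
Step 3 — Series combination: Z_total = R + C = 57.8 - j16.68 Ω = 60.16∠-16.1° Ω.

Z = 57.8 - j16.68 Ω = 60.16∠-16.1° Ω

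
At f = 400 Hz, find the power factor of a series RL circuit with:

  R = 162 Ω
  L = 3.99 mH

Step 1 — Angular frequency: ω = 2π·f = 2π·400 = 2513 rad/s.
Step 2 — Component impedances:
  R: Z = R = 162 Ω
  L: Z = jωL = j·2513·0.00399 = 0 + j10.03 Ω
Step 3 — Series combination: Z_total = R + L = 162 + j10.03 Ω = 162.3∠3.5° Ω.
Step 4 — Power factor: PF = cos(φ) = Re(Z)/|Z| = 162/162.31 = 0.9981.
Step 5 — Type: Im(Z) = 10.03 ⇒ lagging (phase φ = 3.5°).

PF = 0.9981 (lagging, φ = 3.5°)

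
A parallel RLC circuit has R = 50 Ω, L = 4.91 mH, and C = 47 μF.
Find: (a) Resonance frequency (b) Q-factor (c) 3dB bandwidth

Step 1 — Resonance: ω₀ = 1/√(LC) = 1/√(0.00491·4.7e-05) = 2082 rad/s.
Step 2 — f₀ = ω₀/(2π) = 331.3 Hz.
Step 3 — Parallel Q: Q = R/(ω₀L) = 50/(2082·0.00491) = 4.892.
Step 4 — Bandwidth: Δω = ω₀/Q = 425.5 rad/s; BW = Δω/(2π) = 67.73 Hz.

(a) f₀ = 331.3 Hz  (b) Q = 4.892  (c) BW = 67.73 Hz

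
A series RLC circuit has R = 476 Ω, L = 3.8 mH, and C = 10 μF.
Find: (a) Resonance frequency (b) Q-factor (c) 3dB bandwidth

Step 1 — Resonance: ω₀ = 1/√(LC) = 1/√(0.0038·1e-05) = 5130 rad/s.
Step 2 — f₀ = ω₀/(2π) = 816.4 Hz.
Step 3 — Series Q: Q = ω₀L/R = 5130·0.0038/476 = 0.04095.
Step 4 — Bandwidth: Δω = ω₀/Q = 1.253e+05 rad/s; BW = Δω/(2π) = 1.994e+04 Hz.

(a) f₀ = 816.4 Hz  (b) Q = 0.04095  (c) BW = 1.994e+04 Hz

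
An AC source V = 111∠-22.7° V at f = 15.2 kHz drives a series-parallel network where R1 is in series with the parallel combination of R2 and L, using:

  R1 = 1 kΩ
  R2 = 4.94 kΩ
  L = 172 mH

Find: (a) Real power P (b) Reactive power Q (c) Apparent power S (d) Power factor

Step 1 — Angular frequency: ω = 2π·f = 2π·1.52e+04 = 9.55e+04 rad/s.
Step 2 — Component impedances:
  R1: Z = R = 1000 Ω
  R2: Z = R = 4940 Ω
  L: Z = jωL = j·9.55e+04·0.172 = 0 + j1.643e+04 Ω
Step 3 — Parallel branch: R2 || L = 1/(1/R2 + 1/L) = 4530 + j1362 Ω.
Step 4 — Series with R1: Z_total = R1 + (R2 || L) = 5530 + j1362 Ω = 5696∠13.8° Ω.
Step 5 — Source phasor: V = 111∠-22.7° V = 102.4 - j42.84 V.
Step 6 — Current: I = V / Z = 0.01566 - j0.0116 A = 0.01949∠-36.5° A.
Step 7 — Complex power: S = V·I* = 2.1 + j0.5174 VA.
Step 8 — Real power: P = Re(S) = 2.1 W.
Step 9 — Reactive power: Q = Im(S) = 0.5174 VAR.
Step 10 — Apparent power: |S| = 2.163 VA.
Step 11 — Power factor: PF = P/|S| = 0.971 (lagging).

(a) P = 2.1 W  (b) Q = 0.5174 VAR  (c) S = 2.163 VA  (d) PF = 0.971 (lagging)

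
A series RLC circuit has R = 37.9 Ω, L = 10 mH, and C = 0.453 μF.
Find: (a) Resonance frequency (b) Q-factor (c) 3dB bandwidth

Step 1 — Resonance condition Im(Z)=0 gives ω₀ = 1/√(LC).
Step 2 — ω₀ = 1/√(0.01·4.53e-07) = 1.486e+04 rad/s.
Step 3 — f₀ = ω₀/(2π) = 2365 Hz.
Step 4 — Series Q: Q = ω₀L/R = 1.486e+04·0.01/37.9 = 3.92.
Step 5 — 3dB bandwidth: Δω = ω₀/Q = 3790 rad/s; BW = Δω/(2π) = 603.2 Hz.

(a) f₀ = 2365 Hz  (b) Q = 3.92  (c) BW = 603.2 Hz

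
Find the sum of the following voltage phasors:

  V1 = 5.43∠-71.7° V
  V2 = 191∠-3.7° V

Step 1 — Convert each phasor to rectangular form:
  V1 = 5.43·(cos(-71.7°) + j·sin(-71.7°)) = 1.705 - j5.155 V
  V2 = 191·(cos(-3.7°) + j·sin(-3.7°)) = 190.6 - j12.33 V
Step 2 — Sum components: V_total = 192.3 - j17.48 V.
Step 3 — Convert to polar: |V_total| = 193.1 V, ∠V_total = -5.2°.

V_total = 193.1∠-5.2° V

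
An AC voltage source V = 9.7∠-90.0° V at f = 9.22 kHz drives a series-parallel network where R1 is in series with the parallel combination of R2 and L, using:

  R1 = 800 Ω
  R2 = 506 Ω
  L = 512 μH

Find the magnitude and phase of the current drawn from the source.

Step 1 — Angular frequency: ω = 2π·f = 2π·9220 = 5.793e+04 rad/s.
Step 2 — Component impedances:
  R1: Z = R = 800 Ω
  R2: Z = R = 506 Ω
  L: Z = jωL = j·5.793e+04·0.000512 = 0 + j29.66 Ω
Step 3 — Parallel branch: R2 || L = 1/(1/R2 + 1/L) = 1.733 + j29.56 Ω.
Step 4 — Series with R1: Z_total = R1 + (R2 || L) = 801.7 + j29.56 Ω = 802.3∠2.1° Ω.
Step 5 — Source phasor: V = 9.7∠-90.0° V = 0 - j9.7 V.
Step 6 — Ohm's law: I = V / Z_total = (0 - j9.7) / (801.7 + j29.56) = -0.0004455 - j0.01208 A.
Step 7 — Convert to polar: |I| = 0.01209 A, ∠I = -92.1°.

I = 0.01209∠-92.1° A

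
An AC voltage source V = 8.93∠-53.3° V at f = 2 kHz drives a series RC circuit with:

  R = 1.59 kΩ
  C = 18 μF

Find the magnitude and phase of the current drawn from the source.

Step 1 — Angular frequency: ω = 2π·f = 2π·2000 = 1.257e+04 rad/s.
Step 2 — Component impedances:
  R: Z = R = 1590 Ω
  C: Z = 1/(jωC) = -j/(ω·C) = 0 - j4.421 Ω
Step 3 — Series combination: Z_total = R + C = 1590 - j4.421 Ω = 1590∠-0.2° Ω.
Step 4 — Source phasor: V = 8.93∠-53.3° V = 5.337 - j7.16 V.
Step 5 — Ohm's law: I = V / Z_total = (5.337 - j7.16) / (1590 - j4.421) = 0.003369 - j0.004494 A.
Step 6 — Convert to polar: |I| = 0.005616 A, ∠I = -53.1°.

I = 0.005616∠-53.1° A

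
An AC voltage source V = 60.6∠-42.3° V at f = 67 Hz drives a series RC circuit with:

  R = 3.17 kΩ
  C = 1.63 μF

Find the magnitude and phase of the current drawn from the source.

Step 1 — Angular frequency: ω = 2π·f = 2π·67 = 421 rad/s.
Step 2 — Component impedances:
  R: Z = R = 3170 Ω
  C: Z = 1/(jωC) = -j/(ω·C) = 0 - j1457 Ω
Step 3 — Series combination: Z_total = R + C = 3170 - j1457 Ω = 3489∠-24.7° Ω.
Step 4 — Source phasor: V = 60.6∠-42.3° V = 44.82 - j40.78 V.
Step 5 — Ohm's law: I = V / Z_total = (44.82 - j40.78) / (3170 - j1457) = 0.01656 - j0.005255 A.
Step 6 — Convert to polar: |I| = 0.01737 A, ∠I = -17.6°.

I = 0.01737∠-17.6° A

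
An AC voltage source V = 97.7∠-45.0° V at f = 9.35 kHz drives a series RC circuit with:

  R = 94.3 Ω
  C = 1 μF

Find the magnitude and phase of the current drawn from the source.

Step 1 — Angular frequency: ω = 2π·f = 2π·9350 = 5.875e+04 rad/s.
Step 2 — Component impedances:
  R: Z = R = 94.3 Ω
  C: Z = 1/(jωC) = -j/(ω·C) = 0 - j17.02 Ω
Step 3 — Series combination: Z_total = R + C = 94.3 - j17.02 Ω = 95.82∠-10.2° Ω.
Step 4 — Source phasor: V = 97.7∠-45.0° V = 69.08 - j69.08 V.
Step 5 — Ohm's law: I = V / Z_total = (69.08 - j69.08) / (94.3 - j17.02) = 0.8376 - j0.5814 A.
Step 6 — Convert to polar: |I| = 1.02 A, ∠I = -34.8°.

I = 1.02∠-34.8° A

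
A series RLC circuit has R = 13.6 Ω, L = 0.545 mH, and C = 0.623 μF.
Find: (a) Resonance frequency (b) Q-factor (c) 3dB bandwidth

Step 1 — Resonance: ω₀ = 1/√(LC) = 1/√(0.000545·6.23e-07) = 5.427e+04 rad/s.
Step 2 — f₀ = ω₀/(2π) = 8637 Hz.
Step 3 — Series Q: Q = ω₀L/R = 5.427e+04·0.000545/13.6 = 2.175.
Step 4 — Bandwidth: Δω = ω₀/Q = 2.495e+04 rad/s; BW = Δω/(2π) = 3972 Hz.

(a) f₀ = 8637 Hz  (b) Q = 2.175  (c) BW = 3972 Hz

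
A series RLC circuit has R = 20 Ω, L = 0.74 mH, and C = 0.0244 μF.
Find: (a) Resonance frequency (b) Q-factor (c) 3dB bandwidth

Step 1 — Resonance: ω₀ = 1/√(LC) = 1/√(0.00074·2.44e-08) = 2.353e+05 rad/s.
Step 2 — f₀ = ω₀/(2π) = 3.745e+04 Hz.
Step 3 — Series Q: Q = ω₀L/R = 2.353e+05·0.00074/20 = 8.707.
Step 4 — Bandwidth: Δω = ω₀/Q = 2.703e+04 rad/s; BW = Δω/(2π) = 4301 Hz.

(a) f₀ = 3.745e+04 Hz  (b) Q = 8.707  (c) BW = 4301 Hz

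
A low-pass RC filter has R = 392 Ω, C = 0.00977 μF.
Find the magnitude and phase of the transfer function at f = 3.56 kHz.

Step 1 — Angular frequency: ω = 2π·3560 = 2.237e+04 rad/s.
Step 2 — Transfer function: H(jω) = 1/(1 + jωRC).
Step 3 — Denominator: 1 + jωRC = 1 + j·2.237e+04·392·9.77e-09 = 1 + j0.08567.
Step 4 — H = 0.9927 - j0.08504.
Step 5 — Magnitude: |H| = 0.9964 (-0.0 dB); phase: φ = -4.9°.

|H| = 0.9964 (-0.0 dB), φ = -4.9°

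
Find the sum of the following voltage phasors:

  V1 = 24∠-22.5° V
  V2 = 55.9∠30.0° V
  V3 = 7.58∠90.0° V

Step 1 — Convert each phasor to rectangular form:
  V1 = 24·(cos(-22.5°) + j·sin(-22.5°)) = 22.17 - j9.184 V
  V2 = 55.9·(cos(30.0°) + j·sin(30.0°)) = 48.41 + j27.95 V
  V3 = 7.58·(cos(90.0°) + j·sin(90.0°)) = 0 + j7.58 V
Step 2 — Sum components: V_total = 70.58 + j26.35 V.
Step 3 — Convert to polar: |V_total| = 75.34 V, ∠V_total = 20.5°.

V_total = 75.34∠20.5° V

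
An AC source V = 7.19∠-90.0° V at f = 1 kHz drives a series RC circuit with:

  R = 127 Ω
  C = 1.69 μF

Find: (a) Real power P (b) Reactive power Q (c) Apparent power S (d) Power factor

Step 1 — Angular frequency: ω = 2π·f = 2π·1000 = 6283 rad/s.
Step 2 — Component impedances:
  R: Z = R = 127 Ω
  C: Z = 1/(jωC) = -j/(ω·C) = 0 - j94.17 Ω
Step 3 — Series combination: Z_total = R + C = 127 - j94.17 Ω = 158.1∠-36.6° Ω.
Step 4 — Source phasor: V = 7.19∠-90.0° V = 0 - j7.19 V.
Step 5 — Current: I = V / Z = 0.02709 - j0.03653 A = 0.04548∠-53.4° A.
Step 6 — Complex power: S = V·I* = 0.2626 - j0.1948 VA.
Step 7 — Real power: P = Re(S) = 0.2626 W.
Step 8 — Reactive power: Q = Im(S) = -0.1948 VAR.
Step 9 — Apparent power: |S| = 0.327 VA.
Step 10 — Power factor: PF = P/|S| = 0.8033 (leading).

(a) P = 0.2626 W  (b) Q = -0.1948 VAR  (c) S = 0.327 VA  (d) PF = 0.8033 (leading)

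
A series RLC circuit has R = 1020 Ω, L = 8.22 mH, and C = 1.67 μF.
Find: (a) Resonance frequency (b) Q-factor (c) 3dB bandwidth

Step 1 — Resonance: ω₀ = 1/√(LC) = 1/√(0.00822·1.67e-06) = 8535 rad/s.
Step 2 — f₀ = ω₀/(2π) = 1358 Hz.
Step 3 — Series Q: Q = ω₀L/R = 8535·0.00822/1020 = 0.06878.
Step 4 — Bandwidth: Δω = ω₀/Q = 1.241e+05 rad/s; BW = Δω/(2π) = 1.975e+04 Hz.

(a) f₀ = 1358 Hz  (b) Q = 0.06878  (c) BW = 1.975e+04 Hz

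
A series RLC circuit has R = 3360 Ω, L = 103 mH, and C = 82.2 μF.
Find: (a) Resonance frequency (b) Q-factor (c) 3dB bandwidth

Step 1 — Resonance: ω₀ = 1/√(LC) = 1/√(0.103·8.22e-05) = 343.7 rad/s.
Step 2 — f₀ = ω₀/(2π) = 54.7 Hz.
Step 3 — Series Q: Q = ω₀L/R = 343.7·0.103/3360 = 0.01054.
Step 4 — Bandwidth: Δω = ω₀/Q = 3.262e+04 rad/s; BW = Δω/(2π) = 5192 Hz.

(a) f₀ = 54.7 Hz  (b) Q = 0.01054  (c) BW = 5192 Hz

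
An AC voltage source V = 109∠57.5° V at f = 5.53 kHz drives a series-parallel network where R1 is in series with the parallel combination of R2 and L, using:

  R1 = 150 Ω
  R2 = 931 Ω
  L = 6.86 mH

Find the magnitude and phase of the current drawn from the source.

Step 1 — Angular frequency: ω = 2π·f = 2π·5530 = 3.475e+04 rad/s.
Step 2 — Component impedances:
  R1: Z = R = 150 Ω
  R2: Z = R = 931 Ω
  L: Z = jωL = j·3.475e+04·0.00686 = 0 + j238.4 Ω
Step 3 — Parallel branch: R2 || L = 1/(1/R2 + 1/L) = 57.27 + j223.7 Ω.
Step 4 — Series with R1: Z_total = R1 + (R2 || L) = 207.3 + j223.7 Ω = 305∠47.2° Ω.
Step 5 — Source phasor: V = 109∠57.5° V = 58.57 + j91.93 V.
Step 6 — Ohm's law: I = V / Z_total = (58.57 + j91.93) / (207.3 + j223.7) = 0.3516 + j0.06402 A.
Step 7 — Convert to polar: |I| = 0.3574 A, ∠I = 10.3°.

I = 0.3574∠10.3° A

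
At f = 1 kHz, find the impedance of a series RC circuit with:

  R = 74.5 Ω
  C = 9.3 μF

Step 1 — Angular frequency: ω = 2π·f = 2π·1000 = 6283 rad/s.
Step 2 — Component impedances:
  R: Z = R = 74.5 Ω
  C: Z = 1/(jωC) = -j/(ω·C) = 0 - j17.11 Ω
Step 3 — Series combination: Z_total = R + C = 74.5 - j17.11 Ω = 76.44∠-12.9° Ω.

Z = 74.5 - j17.11 Ω = 76.44∠-12.9° Ω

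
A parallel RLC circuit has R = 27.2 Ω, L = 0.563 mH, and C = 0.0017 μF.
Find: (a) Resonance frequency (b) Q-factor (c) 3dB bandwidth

Step 1 — Resonance: ω₀ = 1/√(LC) = 1/√(0.000563·1.7e-09) = 1.022e+06 rad/s.
Step 2 — f₀ = ω₀/(2π) = 1.627e+05 Hz.
Step 3 — Parallel Q: Q = R/(ω₀L) = 27.2/(1.022e+06·0.000563) = 0.04726.
Step 4 — Bandwidth: Δω = ω₀/Q = 2.163e+07 rad/s; BW = Δω/(2π) = 3.442e+06 Hz.

(a) f₀ = 1.627e+05 Hz  (b) Q = 0.04726  (c) BW = 3.442e+06 Hz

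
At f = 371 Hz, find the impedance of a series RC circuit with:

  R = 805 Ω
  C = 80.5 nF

Step 1 — Angular frequency: ω = 2π·f = 2π·371 = 2331 rad/s.
Step 2 — Component impedances:
  R: Z = R = 805 Ω
  C: Z = 1/(jωC) = -j/(ω·C) = 0 - j5329 Ω
Step 3 — Series combination: Z_total = R + C = 805 - j5329 Ω = 5390∠-81.4° Ω.

Z = 805 - j5329 Ω = 5390∠-81.4° Ω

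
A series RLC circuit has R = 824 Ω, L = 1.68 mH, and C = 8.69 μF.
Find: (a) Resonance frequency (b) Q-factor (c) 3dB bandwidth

Step 1 — Resonance: ω₀ = 1/√(LC) = 1/√(0.00168·8.69e-06) = 8276 rad/s.
Step 2 — f₀ = ω₀/(2π) = 1317 Hz.
Step 3 — Series Q: Q = ω₀L/R = 8276·0.00168/824 = 0.01687.
Step 4 — Bandwidth: Δω = ω₀/Q = 4.905e+05 rad/s; BW = Δω/(2π) = 7.806e+04 Hz.

(a) f₀ = 1317 Hz  (b) Q = 0.01687  (c) BW = 7.806e+04 Hz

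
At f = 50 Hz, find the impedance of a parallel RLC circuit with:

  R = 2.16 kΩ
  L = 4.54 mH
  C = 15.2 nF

Step 1 — Angular frequency: ω = 2π·f = 2π·50 = 314.2 rad/s.
Step 2 — Component impedances:
  R: Z = R = 2160 Ω
  L: Z = jωL = j·314.2·0.00454 = 0 + j1.426 Ω
  C: Z = 1/(jωC) = -j/(ω·C) = 0 - j2.094e+05 Ω
Step 3 — Parallel combination: 1/Z_total = 1/R + 1/L + 1/C; Z_total = 0.0009418 + j1.426 Ω = 1.426∠90.0° Ω.

Z = 0.0009418 + j1.426 Ω = 1.426∠90.0° Ω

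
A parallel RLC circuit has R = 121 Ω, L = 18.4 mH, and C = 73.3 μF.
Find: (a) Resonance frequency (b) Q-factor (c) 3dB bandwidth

Step 1 — Resonance: ω₀ = 1/√(LC) = 1/√(0.0184·7.33e-05) = 861.1 rad/s.
Step 2 — f₀ = ω₀/(2π) = 137 Hz.
Step 3 — Parallel Q: Q = R/(ω₀L) = 121/(861.1·0.0184) = 7.637.
Step 4 — Bandwidth: Δω = ω₀/Q = 112.7 rad/s; BW = Δω/(2π) = 17.94 Hz.

(a) f₀ = 137 Hz  (b) Q = 7.637  (c) BW = 17.94 Hz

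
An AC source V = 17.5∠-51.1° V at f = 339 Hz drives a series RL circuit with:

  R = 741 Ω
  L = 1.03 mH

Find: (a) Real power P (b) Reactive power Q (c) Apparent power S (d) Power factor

Step 1 — Angular frequency: ω = 2π·f = 2π·339 = 2130 rad/s.
Step 2 — Component impedances:
  R: Z = R = 741 Ω
  L: Z = jωL = j·2130·0.00103 = 0 + j2.194 Ω
Step 3 — Series combination: Z_total = R + L = 741 + j2.194 Ω = 741∠0.2° Ω.
Step 4 — Source phasor: V = 17.5∠-51.1° V = 10.99 - j13.62 V.
Step 5 — Current: I = V / Z = 0.01478 - j0.01842 A = 0.02362∠-51.3° A.
Step 6 — Complex power: S = V·I* = 0.4133 + j0.001224 VA.
Step 7 — Real power: P = Re(S) = 0.4133 W.
Step 8 — Reactive power: Q = Im(S) = 0.001224 VAR.
Step 9 — Apparent power: |S| = 0.4133 VA.
Step 10 — Power factor: PF = P/|S| = 1 (lagging).

(a) P = 0.4133 W  (b) Q = 0.001224 VAR  (c) S = 0.4133 VA  (d) PF = 1 (lagging)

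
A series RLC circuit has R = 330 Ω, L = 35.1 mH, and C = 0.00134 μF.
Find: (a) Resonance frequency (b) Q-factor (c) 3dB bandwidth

Step 1 — Resonance condition Im(Z)=0 gives ω₀ = 1/√(LC).
Step 2 — ω₀ = 1/√(0.0351·1.34e-09) = 1.458e+05 rad/s.
Step 3 — f₀ = ω₀/(2π) = 2.321e+04 Hz.
Step 4 — Series Q: Q = ω₀L/R = 1.458e+05·0.0351/330 = 15.51.
Step 5 — 3dB bandwidth: Δω = ω₀/Q = 9402 rad/s; BW = Δω/(2π) = 1496 Hz.

(a) f₀ = 2.321e+04 Hz  (b) Q = 15.51  (c) BW = 1496 Hz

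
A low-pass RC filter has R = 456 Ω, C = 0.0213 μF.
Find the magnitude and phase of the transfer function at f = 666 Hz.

Step 1 — Angular frequency: ω = 2π·666 = 4185 rad/s.
Step 2 — Transfer function: H(jω) = 1/(1 + jωRC).
Step 3 — Denominator: 1 + jωRC = 1 + j·4185·456·2.13e-08 = 1 + j0.04064.
Step 4 — H = 0.9984 - j0.04058.
Step 5 — Magnitude: |H| = 0.9992 (-0.0 dB); phase: φ = -2.3°.

|H| = 0.9992 (-0.0 dB), φ = -2.3°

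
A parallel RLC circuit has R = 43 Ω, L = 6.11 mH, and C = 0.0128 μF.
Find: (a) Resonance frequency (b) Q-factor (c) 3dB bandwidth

Step 1 — Resonance: ω₀ = 1/√(LC) = 1/√(0.00611·1.28e-08) = 1.131e+05 rad/s.
Step 2 — f₀ = ω₀/(2π) = 1.8e+04 Hz.
Step 3 — Parallel Q: Q = R/(ω₀L) = 43/(1.131e+05·0.00611) = 0.06224.
Step 4 — Bandwidth: Δω = ω₀/Q = 1.817e+06 rad/s; BW = Δω/(2π) = 2.892e+05 Hz.

(a) f₀ = 1.8e+04 Hz  (b) Q = 0.06224  (c) BW = 2.892e+05 Hz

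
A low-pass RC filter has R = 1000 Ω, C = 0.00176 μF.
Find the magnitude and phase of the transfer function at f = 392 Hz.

Step 1 — Angular frequency: ω = 2π·392 = 2463 rad/s.
Step 2 — Transfer function: H(jω) = 1/(1 + jωRC).
Step 3 — Denominator: 1 + jωRC = 1 + j·2463·1000·1.76e-09 = 1 + j0.004335.
Step 4 — H = 1 - j0.004335.
Step 5 — Magnitude: |H| = 1 (-0.0 dB); phase: φ = -0.2°.

|H| = 1 (-0.0 dB), φ = -0.2°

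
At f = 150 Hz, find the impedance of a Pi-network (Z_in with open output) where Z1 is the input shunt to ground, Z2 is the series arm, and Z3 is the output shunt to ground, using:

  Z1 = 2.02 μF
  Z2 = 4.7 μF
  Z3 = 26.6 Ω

Step 1 — Angular frequency: ω = 2π·f = 2π·150 = 942.5 rad/s.
Step 2 — Component impedances:
  Z1: Z = 1/(jωC) = -j/(ω·C) = 0 - j525.3 Ω
  Z2: Z = 1/(jωC) = -j/(ω·C) = 0 - j225.8 Ω
  Z3: Z = R = 26.6 Ω
Step 3 — With open output, the series arm Z2 and the output shunt Z3 appear in series to ground: Z2 + Z3 = 26.6 - j225.8 Ω.
Step 4 — Parallel with input shunt Z1: Z_in = Z1 || (Z2 + Z3) = 13 - j158.4 Ω = 158.9∠-85.3° Ω.

Z = 13 - j158.4 Ω = 158.9∠-85.3° Ω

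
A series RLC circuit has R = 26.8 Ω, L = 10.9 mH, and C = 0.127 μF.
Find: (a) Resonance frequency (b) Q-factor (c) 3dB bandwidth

Step 1 — Resonance: ω₀ = 1/√(LC) = 1/√(0.0109·1.27e-07) = 2.688e+04 rad/s.
Step 2 — f₀ = ω₀/(2π) = 4278 Hz.
Step 3 — Series Q: Q = ω₀L/R = 2.688e+04·0.0109/26.8 = 10.93.
Step 4 — Bandwidth: Δω = ω₀/Q = 2459 rad/s; BW = Δω/(2π) = 391.3 Hz.

(a) f₀ = 4278 Hz  (b) Q = 10.93  (c) BW = 391.3 Hz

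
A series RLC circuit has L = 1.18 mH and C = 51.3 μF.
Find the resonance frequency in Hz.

Step 1 — Resonance condition Im(Z)=0 gives ω₀ = 1/√(LC).
Step 2 — ω₀ = 1/√(0.00118·5.13e-05) = 4064 rad/s.
Step 3 — f₀ = ω₀/(2π) = 646.9 Hz.

f₀ = 646.9 Hz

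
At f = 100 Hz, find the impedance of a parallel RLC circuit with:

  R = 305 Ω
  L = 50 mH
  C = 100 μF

Step 1 — Angular frequency: ω = 2π·f = 2π·100 = 628.3 rad/s.
Step 2 — Component impedances:
  R: Z = R = 305 Ω
  L: Z = jωL = j·628.3·0.05 = 0 + j31.42 Ω
  C: Z = 1/(jωC) = -j/(ω·C) = 0 - j15.92 Ω
Step 3 — Parallel combination: 1/Z_total = 1/R + 1/L + 1/C; Z_total = 3.374 - j31.9 Ω = 32.08∠-84.0° Ω.

Z = 3.374 - j31.9 Ω = 32.08∠-84.0° Ω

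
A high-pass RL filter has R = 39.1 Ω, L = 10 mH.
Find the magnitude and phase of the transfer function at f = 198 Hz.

Step 1 — Angular frequency: ω = 2π·198 = 1244 rad/s.
Step 2 — Transfer function: H(jω) = jωL/(R + jωL).
Step 3 — Numerator jωL = j·12.44; denominator R + jωL = 39.1 + j12.44.
Step 4 — H = 0.09193 + j0.2889.
Step 5 — Magnitude: |H| = 0.3032 (-10.4 dB); phase: φ = 72.4°.

|H| = 0.3032 (-10.4 dB), φ = 72.4°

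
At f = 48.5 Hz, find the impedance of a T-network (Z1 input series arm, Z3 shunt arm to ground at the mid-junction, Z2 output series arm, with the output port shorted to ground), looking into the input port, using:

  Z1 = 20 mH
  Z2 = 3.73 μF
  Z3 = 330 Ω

Step 1 — Angular frequency: ω = 2π·f = 2π·48.5 = 304.7 rad/s.
Step 2 — Component impedances:
  Z1: Z = jωL = j·304.7·0.02 = 0 + j6.095 Ω
  Z2: Z = 1/(jωC) = -j/(ω·C) = 0 - j879.8 Ω
  Z3: Z = R = 330 Ω
Step 3 — With the output port shorted to ground, the output series arm Z2 runs from the junction to ground; the shunt arm Z3 also runs from the junction to ground. They appear in parallel: Z3 || Z2 = 289.3 - j108.5 Ω.
Step 4 — Series with input arm Z1: Z_in = Z1 + (Z3 || Z2) = 289.3 - j102.4 Ω = 306.9∠-19.5° Ω.

Z = 289.3 - j102.4 Ω = 306.9∠-19.5° Ω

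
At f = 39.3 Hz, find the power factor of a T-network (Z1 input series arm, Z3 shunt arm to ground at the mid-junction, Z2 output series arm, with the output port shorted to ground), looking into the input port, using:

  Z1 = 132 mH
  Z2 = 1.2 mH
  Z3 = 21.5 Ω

Step 1 — Angular frequency: ω = 2π·f = 2π·39.3 = 246.9 rad/s.
Step 2 — Component impedances:
  Z1: Z = jωL = j·246.9·0.132 = 0 + j32.59 Ω
  Z2: Z = jωL = j·246.9·0.0012 = 0 + j0.2963 Ω
  Z3: Z = R = 21.5 Ω
Step 3 — With the output port shorted to ground, the output series arm Z2 runs from the junction to ground; the shunt arm Z3 also runs from the junction to ground. They appear in parallel: Z3 || Z2 = 0.004083 + j0.2963 Ω.
Step 4 — Series with input arm Z1: Z_in = Z1 + (Z3 || Z2) = 0.004083 + j32.89 Ω = 32.89∠90.0° Ω.
Step 5 — Power factor: PF = cos(φ) = Re(Z)/|Z| = 0.004083/32.89 = 0.0001241.
Step 6 — Type: Im(Z) = 32.89 ⇒ lagging (phase φ = 90.0°).

PF = 0.0001241 (lagging, φ = 90.0°)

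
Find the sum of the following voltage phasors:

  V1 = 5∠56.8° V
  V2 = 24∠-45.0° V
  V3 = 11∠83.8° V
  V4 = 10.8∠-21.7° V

Step 1 — Convert each phasor to rectangular form:
  V1 = 5·(cos(56.8°) + j·sin(56.8°)) = 2.738 + j4.184 V
  V2 = 24·(cos(-45.0°) + j·sin(-45.0°)) = 16.97 - j16.97 V
  V3 = 11·(cos(83.8°) + j·sin(83.8°)) = 1.188 + j10.94 V
  V4 = 10.8·(cos(-21.7°) + j·sin(-21.7°)) = 10.03 - j3.993 V
Step 2 — Sum components: V_total = 30.93 - j5.844 V.
Step 3 — Convert to polar: |V_total| = 31.48 V, ∠V_total = -10.7°.

V_total = 31.48∠-10.7° V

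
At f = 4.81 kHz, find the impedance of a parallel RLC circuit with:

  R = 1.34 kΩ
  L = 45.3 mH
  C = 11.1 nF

Step 1 — Angular frequency: ω = 2π·f = 2π·4810 = 3.022e+04 rad/s.
Step 2 — Component impedances:
  R: Z = R = 1340 Ω
  L: Z = jωL = j·3.022e+04·0.0453 = 0 + j1369 Ω
  C: Z = 1/(jωC) = -j/(ω·C) = 0 - j2981 Ω
Step 3 — Parallel combination: 1/Z_total = 1/R + 1/L + 1/C; Z_total = 1047 + j554 Ω = 1184∠27.9° Ω.

Z = 1047 + j554 Ω = 1184∠27.9° Ω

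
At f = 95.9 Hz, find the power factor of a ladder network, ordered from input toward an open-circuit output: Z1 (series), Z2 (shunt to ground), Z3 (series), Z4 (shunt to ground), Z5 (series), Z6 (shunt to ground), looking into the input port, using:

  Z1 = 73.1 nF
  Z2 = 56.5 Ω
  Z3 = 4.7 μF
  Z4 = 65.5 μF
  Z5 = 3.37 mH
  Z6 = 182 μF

Step 1 — Angular frequency: ω = 2π·f = 2π·95.9 = 602.6 rad/s.
Step 2 — Component impedances:
  Z1: Z = 1/(jωC) = -j/(ω·C) = 0 - j2.27e+04 Ω
  Z2: Z = R = 56.5 Ω
  Z3: Z = 1/(jωC) = -j/(ω·C) = 0 - j353.1 Ω
  Z4: Z = 1/(jωC) = -j/(ω·C) = 0 - j25.34 Ω
  Z5: Z = jωL = j·602.6·0.00337 = 0 + j2.031 Ω
  Z6: Z = 1/(jωC) = -j/(ω·C) = 0 - j9.119 Ω
Step 3 — Ladder network (open output): work backward from the far end, alternating series and parallel combinations. Z_in = 55.13 - j2.271e+04 Ω = 2.271e+04∠-89.9° Ω.
Step 4 — Power factor: PF = cos(φ) = Re(Z)/|Z| = 55.132/22712 = 0.002427.
Step 5 — Type: Im(Z) = -2.271e+04 ⇒ leading (phase φ = -89.9°).

PF = 0.002427 (leading, φ = -89.9°)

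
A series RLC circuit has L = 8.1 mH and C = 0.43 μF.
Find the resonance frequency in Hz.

Step 1 — Resonance condition Im(Z)=0 gives ω₀ = 1/√(LC).
Step 2 — ω₀ = 1/√(0.0081·4.3e-07) = 1.694e+04 rad/s.
Step 3 — f₀ = ω₀/(2π) = 2697 Hz.

f₀ = 2697 Hz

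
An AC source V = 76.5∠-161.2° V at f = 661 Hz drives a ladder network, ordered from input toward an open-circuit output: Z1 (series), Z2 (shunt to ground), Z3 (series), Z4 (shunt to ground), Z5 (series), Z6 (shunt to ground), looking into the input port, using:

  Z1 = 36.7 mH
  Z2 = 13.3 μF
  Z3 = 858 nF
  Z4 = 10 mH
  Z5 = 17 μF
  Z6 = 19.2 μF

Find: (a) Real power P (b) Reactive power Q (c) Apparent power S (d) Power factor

Step 1 — Angular frequency: ω = 2π·f = 2π·661 = 4153 rad/s.
Step 2 — Component impedances:
  Z1: Z = jωL = j·4153·0.0367 = 0 + j152.4 Ω
  Z2: Z = 1/(jωC) = -j/(ω·C) = 0 - j18.1 Ω
  Z3: Z = 1/(jωC) = -j/(ω·C) = 0 - j280.6 Ω
  Z4: Z = jωL = j·4153·0.01 = 0 + j41.53 Ω
  Z5: Z = 1/(jωC) = -j/(ω·C) = 0 - j14.16 Ω
  Z6: Z = 1/(jωC) = -j/(ω·C) = 0 - j12.54 Ω
Step 3 — Ladder network (open output): work backward from the far end, alternating series and parallel combinations. Z_in = 0 + j135.2 Ω = 135.2∠90.0° Ω.
Step 4 — Source phasor: V = 76.5∠-161.2° V = -72.42 - j24.65 V.
Step 5 — Current: I = V / Z = -0.1824 + j0.5357 A = 0.5658∠108.8° A.
Step 6 — Complex power: S = V·I* = 0 + j43.29 VA.
Step 7 — Real power: P = Re(S) = 0 W.
Step 8 — Reactive power: Q = Im(S) = 43.29 VAR.
Step 9 — Apparent power: |S| = 43.29 VA.
Step 10 — Power factor: PF = P/|S| = 0 (lagging).

(a) P = 0 W  (b) Q = 43.29 VAR  (c) S = 43.29 VA  (d) PF = 0 (lagging)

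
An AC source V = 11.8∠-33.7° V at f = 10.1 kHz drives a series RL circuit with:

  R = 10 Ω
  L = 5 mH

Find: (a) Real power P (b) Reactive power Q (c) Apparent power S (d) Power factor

Step 1 — Angular frequency: ω = 2π·f = 2π·1.01e+04 = 6.346e+04 rad/s.
Step 2 — Component impedances:
  R: Z = R = 10 Ω
  L: Z = jωL = j·6.346e+04·0.005 = 0 + j317.3 Ω
Step 3 — Series combination: Z_total = R + L = 10 + j317.3 Ω = 317.5∠88.2° Ω.
Step 4 — Source phasor: V = 11.8∠-33.7° V = 9.817 - j6.547 V.
Step 5 — Current: I = V / Z = -0.01964 - j0.03156 A = 0.03717∠-121.9° A.
Step 6 — Complex power: S = V·I* = 0.01382 + j0.4384 VA.
Step 7 — Real power: P = Re(S) = 0.01382 W.
Step 8 — Reactive power: Q = Im(S) = 0.4384 VAR.
Step 9 — Apparent power: |S| = 0.4386 VA.
Step 10 — Power factor: PF = P/|S| = 0.0315 (lagging).

(a) P = 0.01382 W  (b) Q = 0.4384 VAR  (c) S = 0.4386 VA  (d) PF = 0.0315 (lagging)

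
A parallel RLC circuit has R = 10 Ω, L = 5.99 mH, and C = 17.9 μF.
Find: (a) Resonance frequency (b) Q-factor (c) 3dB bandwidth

Step 1 — Resonance: ω₀ = 1/√(LC) = 1/√(0.00599·1.79e-05) = 3054 rad/s.
Step 2 — f₀ = ω₀/(2π) = 486 Hz.
Step 3 — Parallel Q: Q = R/(ω₀L) = 10/(3054·0.00599) = 0.5467.
Step 4 — Bandwidth: Δω = ω₀/Q = 5587 rad/s; BW = Δω/(2π) = 889.1 Hz.

(a) f₀ = 486 Hz  (b) Q = 0.5467  (c) BW = 889.1 Hz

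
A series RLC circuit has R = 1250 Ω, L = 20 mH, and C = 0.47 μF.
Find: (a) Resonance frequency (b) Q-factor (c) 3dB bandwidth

Step 1 — Resonance condition Im(Z)=0 gives ω₀ = 1/√(LC).
Step 2 — ω₀ = 1/√(0.02·4.7e-07) = 1.031e+04 rad/s.
Step 3 — f₀ = ω₀/(2π) = 1642 Hz.
Step 4 — Series Q: Q = ω₀L/R = 1.031e+04·0.02/1250 = 0.165.
Step 5 — 3dB bandwidth: Δω = ω₀/Q = 6.25e+04 rad/s; BW = Δω/(2π) = 9947 Hz.

(a) f₀ = 1642 Hz  (b) Q = 0.165  (c) BW = 9947 Hz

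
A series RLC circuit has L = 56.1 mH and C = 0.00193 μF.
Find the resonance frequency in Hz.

Step 1 — Resonance condition Im(Z)=0 gives ω₀ = 1/√(LC).
Step 2 — ω₀ = 1/√(0.0561·1.93e-09) = 9.61e+04 rad/s.
Step 3 — f₀ = ω₀/(2π) = 1.53e+04 Hz.

f₀ = 1.53e+04 Hz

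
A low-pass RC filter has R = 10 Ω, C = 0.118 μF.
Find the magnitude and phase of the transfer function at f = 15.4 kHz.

Step 1 — Angular frequency: ω = 2π·1.54e+04 = 9.676e+04 rad/s.
Step 2 — Transfer function: H(jω) = 1/(1 + jωRC).
Step 3 — Denominator: 1 + jωRC = 1 + j·9.676e+04·10·1.18e-07 = 1 + j0.1142.
Step 4 — H = 0.9871 - j0.1127.
Step 5 — Magnitude: |H| = 0.9935 (-0.1 dB); phase: φ = -6.5°.

|H| = 0.9935 (-0.1 dB), φ = -6.5°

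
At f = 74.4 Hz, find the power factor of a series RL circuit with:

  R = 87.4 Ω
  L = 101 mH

Step 1 — Angular frequency: ω = 2π·f = 2π·74.4 = 467.5 rad/s.
Step 2 — Component impedances:
  R: Z = R = 87.4 Ω
  L: Z = jωL = j·467.5·0.101 = 0 + j47.21 Ω
Step 3 — Series combination: Z_total = R + L = 87.4 + j47.21 Ω = 99.34∠28.4° Ω.
Step 4 — Power factor: PF = cos(φ) = Re(Z)/|Z| = 87.4/99.34 = 0.8798.
Step 5 — Type: Im(Z) = 47.21 ⇒ lagging (phase φ = 28.4°).

PF = 0.8798 (lagging, φ = 28.4°)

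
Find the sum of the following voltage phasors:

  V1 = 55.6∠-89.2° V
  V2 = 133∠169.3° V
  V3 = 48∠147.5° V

Step 1 — Convert each phasor to rectangular form:
  V1 = 55.6·(cos(-89.2°) + j·sin(-89.2°)) = 0.7763 - j55.59 V
  V2 = 133·(cos(169.3°) + j·sin(169.3°)) = -130.7 + j24.69 V
  V3 = 48·(cos(147.5°) + j·sin(147.5°)) = -40.48 + j25.79 V
Step 2 — Sum components: V_total = -170.4 - j5.111 V.
Step 3 — Convert to polar: |V_total| = 170.5 V, ∠V_total = -178.3°.

V_total = 170.5∠-178.3° V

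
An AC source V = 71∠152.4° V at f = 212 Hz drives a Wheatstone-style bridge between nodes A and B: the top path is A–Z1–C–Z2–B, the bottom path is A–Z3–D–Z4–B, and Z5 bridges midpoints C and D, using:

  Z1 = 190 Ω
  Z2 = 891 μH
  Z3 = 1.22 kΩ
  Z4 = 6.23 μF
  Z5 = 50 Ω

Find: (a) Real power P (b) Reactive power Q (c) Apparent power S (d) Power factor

Step 1 — Angular frequency: ω = 2π·f = 2π·212 = 1332 rad/s.
Step 2 — Component impedances:
  Z1: Z = R = 190 Ω
  Z2: Z = jωL = j·1332·0.000891 = 0 + j1.187 Ω
  Z3: Z = R = 1220 Ω
  Z4: Z = 1/(jωC) = -j/(ω·C) = 0 - j120.5 Ω
  Z5: Z = R = 50 Ω
Step 3 — Bridge requires nodal analysis (the Z5 bridge couples midpoints C and D, so the two paths cannot be reduced to a simple series/parallel combination). Setting node B to ground and injecting 1 A at node A, the 3-node admittance system at A, C, D solves to V_A = Z_AB = 165.3 + j0.8471 Ω = 165.3∠0.3° Ω.
Step 4 — Source phasor: V = 71∠152.4° V = -62.92 + j32.89 V.
Step 5 — Current: I = V / Z = -0.3797 + j0.201 A = 0.4296∠152.1° A.
Step 6 — Complex power: S = V·I* = 30.5 + j0.1563 VA.
Step 7 — Real power: P = Re(S) = 30.5 W.
Step 8 — Reactive power: Q = Im(S) = 0.1563 VAR.
Step 9 — Apparent power: |S| = 30.5 VA.
Step 10 — Power factor: PF = P/|S| = 1 (lagging).

(a) P = 30.5 W  (b) Q = 0.1563 VAR  (c) S = 30.5 VA  (d) PF = 1 (lagging)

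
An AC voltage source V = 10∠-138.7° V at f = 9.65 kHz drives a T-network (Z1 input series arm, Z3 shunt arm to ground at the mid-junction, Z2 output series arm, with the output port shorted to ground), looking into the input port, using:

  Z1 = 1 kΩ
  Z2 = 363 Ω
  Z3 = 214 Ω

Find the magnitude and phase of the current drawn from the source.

Step 1 — Angular frequency: ω = 2π·f = 2π·9650 = 6.063e+04 rad/s.
Step 2 — Component impedances:
  Z1: Z = R = 1000 Ω
  Z2: Z = R = 363 Ω
  Z3: Z = R = 214 Ω
Step 3 — With the output port shorted to ground, the output series arm Z2 runs from the junction to ground; the shunt arm Z3 also runs from the junction to ground. They appear in parallel: Z3 || Z2 = 134.6 Ω.
Step 4 — Series with input arm Z1: Z_in = Z1 + (Z3 || Z2) = 1135 Ω = 1135∠0.0° Ω.
Step 5 — Source phasor: V = 10∠-138.7° V = -7.513 - j6.6 V.
Step 6 — Ohm's law: I = V / Z_total = (-7.513 - j6.6) / (1135) = -0.006621 - j0.005817 A.
Step 7 — Convert to polar: |I| = 0.008813 A, ∠I = -138.7°.

I = 0.008813∠-138.7° A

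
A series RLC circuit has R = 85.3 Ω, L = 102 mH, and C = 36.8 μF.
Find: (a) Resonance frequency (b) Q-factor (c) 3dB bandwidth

Step 1 — Resonance: ω₀ = 1/√(LC) = 1/√(0.102·3.68e-05) = 516.2 rad/s.
Step 2 — f₀ = ω₀/(2π) = 82.15 Hz.
Step 3 — Series Q: Q = ω₀L/R = 516.2·0.102/85.3 = 0.6172.
Step 4 — Bandwidth: Δω = ω₀/Q = 836.3 rad/s; BW = Δω/(2π) = 133.1 Hz.

(a) f₀ = 82.15 Hz  (b) Q = 0.6172  (c) BW = 133.1 Hz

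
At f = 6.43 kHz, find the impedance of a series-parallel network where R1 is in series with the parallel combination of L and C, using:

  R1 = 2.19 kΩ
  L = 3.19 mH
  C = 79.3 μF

Step 1 — Angular frequency: ω = 2π·f = 2π·6430 = 4.04e+04 rad/s.
Step 2 — Component impedances:
  R1: Z = R = 2190 Ω
  L: Z = jωL = j·4.04e+04·0.00319 = 0 + j128.9 Ω
  C: Z = 1/(jωC) = -j/(ω·C) = 0 - j0.3121 Ω
Step 3 — Parallel branch: L || C = 1/(1/L + 1/C) = 0 - j0.3129 Ω.
Step 4 — Series with R1: Z_total = R1 + (L || C) = 2190 - j0.3129 Ω = 2190∠-0.0° Ω.

Z = 2190 - j0.3129 Ω = 2190∠-0.0° Ω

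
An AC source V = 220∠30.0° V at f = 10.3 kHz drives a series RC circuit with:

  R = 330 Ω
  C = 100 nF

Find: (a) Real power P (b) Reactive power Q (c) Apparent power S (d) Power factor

Step 1 — Angular frequency: ω = 2π·f = 2π·1.03e+04 = 6.472e+04 rad/s.
Step 2 — Component impedances:
  R: Z = R = 330 Ω
  C: Z = 1/(jωC) = -j/(ω·C) = 0 - j154.5 Ω
Step 3 — Series combination: Z_total = R + C = 330 - j154.5 Ω = 364.4∠-25.1° Ω.
Step 4 — Source phasor: V = 220∠30.0° V = 190.5 + j110 V.
Step 5 — Current: I = V / Z = 0.3455 + j0.4951 A = 0.6038∠55.1° A.
Step 6 — Complex power: S = V·I* = 120.3 - j56.33 VA.
Step 7 — Real power: P = Re(S) = 120.3 W.
Step 8 — Reactive power: Q = Im(S) = -56.33 VAR.
Step 9 — Apparent power: |S| = 132.8 VA.
Step 10 — Power factor: PF = P/|S| = 0.9056 (leading).

(a) P = 120.3 W  (b) Q = -56.33 VAR  (c) S = 132.8 VA  (d) PF = 0.9056 (leading)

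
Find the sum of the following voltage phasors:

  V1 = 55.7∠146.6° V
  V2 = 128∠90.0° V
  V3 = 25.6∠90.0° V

Step 1 — Convert each phasor to rectangular form:
  V1 = 55.7·(cos(146.6°) + j·sin(146.6°)) = -46.5 + j30.66 V
  V2 = 128·(cos(90.0°) + j·sin(90.0°)) = 0 + j128 V
  V3 = 25.6·(cos(90.0°) + j·sin(90.0°)) = 0 + j25.6 V
Step 2 — Sum components: V_total = -46.5 + j184.3 V.
Step 3 — Convert to polar: |V_total| = 190 V, ∠V_total = 104.2°.

V_total = 190∠104.2° V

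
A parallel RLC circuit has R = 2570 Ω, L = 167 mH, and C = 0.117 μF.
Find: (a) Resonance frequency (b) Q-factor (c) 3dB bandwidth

Step 1 — Resonance: ω₀ = 1/√(LC) = 1/√(0.167·1.17e-07) = 7154 rad/s.
Step 2 — f₀ = ω₀/(2π) = 1139 Hz.
Step 3 — Parallel Q: Q = R/(ω₀L) = 2570/(7154·0.167) = 2.151.
Step 4 — Bandwidth: Δω = ω₀/Q = 3326 rad/s; BW = Δω/(2π) = 529.3 Hz.

(a) f₀ = 1139 Hz  (b) Q = 2.151  (c) BW = 529.3 Hz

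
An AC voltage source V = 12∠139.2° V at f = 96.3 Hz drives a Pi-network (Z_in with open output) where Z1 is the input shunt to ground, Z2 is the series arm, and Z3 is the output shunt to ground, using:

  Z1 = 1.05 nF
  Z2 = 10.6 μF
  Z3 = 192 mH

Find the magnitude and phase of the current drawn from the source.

Step 1 — Angular frequency: ω = 2π·f = 2π·96.3 = 605.1 rad/s.
Step 2 — Component impedances:
  Z1: Z = 1/(jωC) = -j/(ω·C) = 0 - j1.574e+06 Ω
  Z2: Z = 1/(jωC) = -j/(ω·C) = 0 - j155.9 Ω
  Z3: Z = jωL = j·605.1·0.192 = 0 + j116.2 Ω
Step 3 — With open output, the series arm Z2 and the output shunt Z3 appear in series to ground: Z2 + Z3 = 0 - j39.74 Ω.
Step 4 — Parallel with input shunt Z1: Z_in = Z1 || (Z2 + Z3) = 0 - j39.74 Ω = 39.74∠-90.0° Ω.
Step 5 — Source phasor: V = 12∠139.2° V = -9.084 + j7.841 V.
Step 6 — Ohm's law: I = V / Z_total = (-9.084 + j7.841) / (0 - j39.74) = -0.1973 - j0.2286 A.
Step 7 — Convert to polar: |I| = 0.302 A, ∠I = -130.8°.

I = 0.302∠-130.8° A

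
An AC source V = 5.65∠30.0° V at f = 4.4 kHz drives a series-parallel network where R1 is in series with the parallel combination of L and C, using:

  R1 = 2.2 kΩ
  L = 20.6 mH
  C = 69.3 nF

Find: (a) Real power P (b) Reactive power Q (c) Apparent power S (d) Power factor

Step 1 — Angular frequency: ω = 2π·f = 2π·4400 = 2.765e+04 rad/s.
Step 2 — Component impedances:
  R1: Z = R = 2200 Ω
  L: Z = jωL = j·2.765e+04·0.0206 = 0 + j569.5 Ω
  C: Z = 1/(jωC) = -j/(ω·C) = 0 - j522 Ω
Step 3 — Parallel branch: L || C = 1/(1/L + 1/C) = 0 - j6251 Ω.
Step 4 — Series with R1: Z_total = R1 + (L || C) = 2200 - j6251 Ω = 6627∠-70.6° Ω.
Step 5 — Source phasor: V = 5.65∠30.0° V = 4.893 + j2.825 V.
Step 6 — Current: I = V / Z = -0.000157 + j0.000838 A = 0.0008526∠100.6° A.
Step 7 — Complex power: S = V·I* = 0.001599 - j0.004544 VA.
Step 8 — Real power: P = Re(S) = 0.001599 W.
Step 9 — Reactive power: Q = Im(S) = -0.004544 VAR.
Step 10 — Apparent power: |S| = 0.004817 VA.
Step 11 — Power factor: PF = P/|S| = 0.332 (leading).

(a) P = 0.001599 W  (b) Q = -0.004544 VAR  (c) S = 0.004817 VA  (d) PF = 0.332 (leading)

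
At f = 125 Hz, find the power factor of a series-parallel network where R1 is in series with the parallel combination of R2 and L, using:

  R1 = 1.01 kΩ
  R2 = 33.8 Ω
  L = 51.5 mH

Step 1 — Angular frequency: ω = 2π·f = 2π·125 = 785.4 rad/s.
Step 2 — Component impedances:
  R1: Z = R = 1010 Ω
  R2: Z = R = 33.8 Ω
  L: Z = jωL = j·785.4·0.0515 = 0 + j40.45 Ω
Step 3 — Parallel branch: R2 || L = 1/(1/R2 + 1/L) = 19.9 + j16.63 Ω.
Step 4 — Series with R1: Z_total = R1 + (R2 || L) = 1030 + j16.63 Ω = 1030∠0.9° Ω.
Step 5 — Power factor: PF = cos(φ) = Re(Z)/|Z| = 1029.9/1030 = 0.9999.
Step 6 — Type: Im(Z) = 16.63 ⇒ lagging (phase φ = 0.9°).

PF = 0.9999 (lagging, φ = 0.9°)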